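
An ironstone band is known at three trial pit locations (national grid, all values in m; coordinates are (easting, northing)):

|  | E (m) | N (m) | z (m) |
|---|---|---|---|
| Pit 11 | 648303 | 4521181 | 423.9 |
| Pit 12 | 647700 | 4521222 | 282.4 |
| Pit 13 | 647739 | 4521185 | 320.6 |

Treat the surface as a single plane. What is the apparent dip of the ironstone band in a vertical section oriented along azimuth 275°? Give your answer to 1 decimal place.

Let the plane be z = a·E + b·N + c.
Pit 12−Pit 11: −603a + 41b = −141.5;  Pit 13−Pit 11: −564a + 4b = −103.3.
Solving gives a = 0.17716, b = −0.84570.
Unit vector along 275° is (sin 275°, cos 275°) = (-0.9962, 0.0872).
Slope in that direction = a·(-0.9962) + b·(0.0872) = −0.25019.
Apparent dip = arctan|0.25019| = 14.0° (true dip is 40.8°, so apparent ≤ true as expected).

14.0°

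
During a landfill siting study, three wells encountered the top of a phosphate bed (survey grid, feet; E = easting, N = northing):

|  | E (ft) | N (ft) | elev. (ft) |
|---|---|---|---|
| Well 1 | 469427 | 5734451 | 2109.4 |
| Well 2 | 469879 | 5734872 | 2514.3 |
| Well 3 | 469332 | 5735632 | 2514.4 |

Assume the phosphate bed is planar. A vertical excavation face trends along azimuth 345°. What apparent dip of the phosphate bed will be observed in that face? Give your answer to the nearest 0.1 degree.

13.2°

Two edge vectors: Well 1→Well 2 = (452, 421, 404.9), Well 1→Well 3 = (-95, 1181, 405).
Normal n = (Well 1→Well 2) × (Well 1→Well 3) = (-307681.9, -221525.5, 573807).
So ∂z/∂E = −n_x/n_z = 0.53621 and ∂z/∂N = −n_y/n_z = 0.38606.
Unit vector along 345° is (sin 345°, cos 345°) = (-0.2588, 0.9659).
Slope in that direction = a·(-0.2588) + b·(0.9659) = 0.23413.
Apparent dip = arctan|0.23413| = 13.2° (true dip is 33.5°, so apparent ≤ true as expected).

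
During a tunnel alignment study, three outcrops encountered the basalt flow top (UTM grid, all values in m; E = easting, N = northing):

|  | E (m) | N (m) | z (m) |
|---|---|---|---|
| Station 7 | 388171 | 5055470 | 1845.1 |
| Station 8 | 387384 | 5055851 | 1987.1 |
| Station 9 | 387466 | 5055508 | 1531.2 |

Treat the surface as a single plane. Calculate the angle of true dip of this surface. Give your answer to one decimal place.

57.1°

Let the plane be z = a·E + b·N + c.
Station 8−Station 7: −787a + 381b = 142;  Station 9−Station 7: −705a + 38b = −313.9.
Solving gives a = 0.52364, b = 1.45434.
Gradient magnitude |∇z| = √(a² + b²) = √(0.27420 + 2.11510) = 1.54574.
True dip = arctan(1.54574) = 57.1°, dipping toward SSW (azimuth ≈ 200°).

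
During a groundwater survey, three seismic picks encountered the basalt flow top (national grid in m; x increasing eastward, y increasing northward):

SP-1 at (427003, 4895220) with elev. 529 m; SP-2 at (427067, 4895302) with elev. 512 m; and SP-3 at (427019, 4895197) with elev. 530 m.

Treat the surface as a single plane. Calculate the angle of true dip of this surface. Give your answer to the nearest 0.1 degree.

Two edge vectors: SP-1→SP-2 = (64, 82, -17), SP-1→SP-3 = (16, -23, 1).
Normal n = (SP-1→SP-2) × (SP-1→SP-3) = (-309, -336, -2784).
So ∂z/∂x = −n_x/n_z = −0.11099 and ∂z/∂y = −n_y/n_z = −0.12069.
Gradient magnitude |∇z| = √(a² + b²) = √(0.01232 + 0.01457) = 0.16397.
True dip = arctan(0.16397) = 9.3°, dipping toward NE (azimuth ≈ 043°).

9.3°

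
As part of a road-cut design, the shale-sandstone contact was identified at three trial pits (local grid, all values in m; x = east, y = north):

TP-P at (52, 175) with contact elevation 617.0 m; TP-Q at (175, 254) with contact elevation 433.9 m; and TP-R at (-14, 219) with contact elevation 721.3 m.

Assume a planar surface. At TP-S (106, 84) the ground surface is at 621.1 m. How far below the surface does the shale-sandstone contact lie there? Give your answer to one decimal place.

Two edge vectors: TP-P→TP-Q = (123, 79, -183.1), TP-P→TP-R = (-66, 44, 104.3).
Normal n = (TP-P→TP-Q) × (TP-P→TP-R) = (16296.1, -744.3, 10626).
So ∂z/∂x = −n_x/n_z = −1.53361 and ∂z/∂y = −n_y/n_z = 0.07005.
Intercept c from TP-P: 617 + 79.75 − 12.26 = 684.49.
At (106, 84): z_contact = −162.56 + 5.88 + 684.49 = 527.81 m.
Depth below ground = 621.1 − 527.81 = 93.3 m.

93.3 m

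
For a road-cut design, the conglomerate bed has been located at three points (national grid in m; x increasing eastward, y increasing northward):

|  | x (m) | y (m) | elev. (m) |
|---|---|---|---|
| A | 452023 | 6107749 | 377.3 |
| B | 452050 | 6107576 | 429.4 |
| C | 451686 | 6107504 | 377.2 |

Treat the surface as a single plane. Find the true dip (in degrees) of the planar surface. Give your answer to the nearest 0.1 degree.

18.5°

Two edge vectors: A→B = (27, -173, 52.1), A→C = (-337, -245, -0.1).
Normal n = (A→B) × (A→C) = (12781.8, -17555, -64916).
So ∂z/∂x = −n_x/n_z = 0.19690 and ∂z/∂y = −n_y/n_z = −0.27043.
Gradient magnitude |∇z| = √(a² + b²) = √(0.03877 + 0.07313) = 0.33451.
True dip = arctan(0.33451) = 18.5°, dipping toward NW (azimuth ≈ 324°).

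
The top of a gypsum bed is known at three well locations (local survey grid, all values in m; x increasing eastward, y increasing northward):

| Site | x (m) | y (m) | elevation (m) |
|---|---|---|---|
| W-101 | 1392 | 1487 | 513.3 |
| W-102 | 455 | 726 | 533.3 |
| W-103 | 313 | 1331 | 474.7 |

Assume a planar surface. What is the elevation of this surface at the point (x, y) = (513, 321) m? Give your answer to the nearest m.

Two edge vectors: W-101→W-102 = (-937, -761, 20), W-101→W-103 = (-1079, -156, -38.6).
Normal n = (W-101→W-102) × (W-101→W-103) = (32494.6, -57748.2, -674947).
So ∂z/∂x = −n_x/n_z = 0.04814 and ∂z/∂y = −n_y/n_z = −0.08556.
Intercept c from W-101: 513.3 − 67.02 + 127.23 = 573.51.
At (513, 321): z = 24.7 − 27.5 + 573.51 = 570.7 m.

571 m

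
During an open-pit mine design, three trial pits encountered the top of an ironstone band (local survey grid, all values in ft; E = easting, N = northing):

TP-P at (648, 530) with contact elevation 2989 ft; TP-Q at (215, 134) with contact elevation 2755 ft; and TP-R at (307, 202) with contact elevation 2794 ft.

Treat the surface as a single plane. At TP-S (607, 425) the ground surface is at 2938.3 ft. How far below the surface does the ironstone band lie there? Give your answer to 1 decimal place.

Let the plane be z = a·E + b·N + c.
TP-Q−TP-P: −433a − 396b = −234;  TP-R−TP-P: −341a − 328b = −195.
Solving gives a = −0.06697, b = 0.66414.
Then c = 2989 − a·648 − b·530 = 2680.40.
At (607, 425): z_contact = −40.65 + 282.26 + 2680.40 = 2922.01 ft.
Depth below ground = 2938.3 − 2922.01 = 16.3 ft.

16.3 ft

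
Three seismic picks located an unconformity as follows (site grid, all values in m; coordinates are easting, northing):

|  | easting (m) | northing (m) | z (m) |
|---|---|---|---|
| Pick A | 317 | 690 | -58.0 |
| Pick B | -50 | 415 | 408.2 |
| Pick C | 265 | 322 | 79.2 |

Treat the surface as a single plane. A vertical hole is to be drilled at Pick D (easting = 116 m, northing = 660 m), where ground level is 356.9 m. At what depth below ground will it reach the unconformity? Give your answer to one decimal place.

Two edge vectors: Pick A→Pick B = (-367, -275, 466.2), Pick A→Pick C = (-52, -368, 137.2).
Normal n = (Pick A→Pick B) × (Pick A→Pick C) = (133831.6, 26110, 120756).
So ∂z/∂easting = −n_x/n_z = −1.10828 and ∂z/∂northing = −n_y/n_z = −0.21622.
Intercept c from Pick A: -58 + 351.33 + 149.19 = 442.52.
At (116, 660): z_contact = −128.56 − 142.71 + 442.52 = 171.25 m.
Depth below ground = 356.9 − 171.25 = 185.6 m.

185.6 m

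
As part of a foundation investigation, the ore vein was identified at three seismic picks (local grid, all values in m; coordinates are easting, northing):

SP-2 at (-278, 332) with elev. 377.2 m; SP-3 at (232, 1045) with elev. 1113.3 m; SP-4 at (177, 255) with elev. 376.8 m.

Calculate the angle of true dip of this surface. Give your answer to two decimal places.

Two edge vectors: SP-2→SP-3 = (510, 713, 736.1), SP-2→SP-4 = (455, -77, -0.4).
Normal n = (SP-2→SP-3) × (SP-2→SP-4) = (56394.5, 335129.5, -363685).
So ∂z/∂easting = −n_x/n_z = 0.15506 and ∂z/∂northing = −n_y/n_z = 0.92148.
Gradient magnitude |∇z| = √(a² + b²) = √(0.02404 + 0.84913) = 0.93444.
True dip = arctan(0.93444) = 43.06°, dipping toward S (azimuth ≈ 190°).

43.06°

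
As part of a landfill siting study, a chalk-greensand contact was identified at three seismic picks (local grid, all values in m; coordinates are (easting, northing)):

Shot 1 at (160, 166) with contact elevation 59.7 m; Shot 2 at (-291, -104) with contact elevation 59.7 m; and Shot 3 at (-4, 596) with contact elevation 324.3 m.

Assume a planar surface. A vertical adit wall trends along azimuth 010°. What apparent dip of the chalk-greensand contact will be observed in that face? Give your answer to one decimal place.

Two edge vectors: Shot 1→Shot 2 = (-451, -270, 0), Shot 1→Shot 3 = (-164, 430, 264.6).
Normal n = (Shot 1→Shot 2) × (Shot 1→Shot 3) = (-71442, 119334.6, -238210).
So ∂z/∂E = −n_x/n_z = −0.29991 and ∂z/∂N = −n_y/n_z = 0.50096.
Unit vector along 010° is (sin 10°, cos 10°) = (0.1736, 0.9848).
Slope in that direction = a·(0.1736) + b·(0.9848) = 0.44127.
Apparent dip = arctan|0.44127| = 23.8° (true dip is 30.3°, so apparent ≤ true as expected).

23.8°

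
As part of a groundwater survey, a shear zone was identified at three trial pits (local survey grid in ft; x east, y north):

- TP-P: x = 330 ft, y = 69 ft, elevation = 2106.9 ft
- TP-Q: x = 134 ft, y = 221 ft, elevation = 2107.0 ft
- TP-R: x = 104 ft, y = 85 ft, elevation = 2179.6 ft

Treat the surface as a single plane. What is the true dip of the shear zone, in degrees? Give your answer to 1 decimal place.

Let the plane be z = a·x + b·y + c.
TP-Q−TP-P: −196a + 152b = 0.1;  TP-R−TP-P: −226a + 16b = 72.7.
Solving gives a = −0.35395, b = −0.45575.
Gradient magnitude |∇z| = √(a² + b²) = √(0.12528 + 0.20771) = 0.57705.
True dip = arctan(0.57705) = 30.0°, dipping toward NE (azimuth ≈ 038°).

30.0°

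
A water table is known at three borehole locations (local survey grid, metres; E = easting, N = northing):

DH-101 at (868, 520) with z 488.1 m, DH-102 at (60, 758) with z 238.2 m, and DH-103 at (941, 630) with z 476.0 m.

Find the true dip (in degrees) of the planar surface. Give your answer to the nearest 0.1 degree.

19.3°

Let the plane be z = a·E + b·N + c.
DH-102−DH-101: −808a + 238b = −249.9;  DH-103−DH-101: 73a + 110b = −12.1.
Solving gives a = 0.23161, b = −0.26370.
Gradient magnitude |∇z| = √(a² + b²) = √(0.05364 + 0.06954) = 0.35097.
True dip = arctan(0.35097) = 19.3°, dipping toward NW (azimuth ≈ 319°).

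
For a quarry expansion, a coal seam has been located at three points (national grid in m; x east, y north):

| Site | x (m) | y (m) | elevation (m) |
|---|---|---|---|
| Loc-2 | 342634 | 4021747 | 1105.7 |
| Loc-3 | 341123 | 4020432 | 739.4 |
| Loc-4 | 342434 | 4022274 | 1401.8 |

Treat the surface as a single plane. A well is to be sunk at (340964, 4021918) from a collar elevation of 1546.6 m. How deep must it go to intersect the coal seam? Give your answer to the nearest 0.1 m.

47.3 m

Two edge vectors: Loc-2→Loc-3 = (-1511, -1315, -366.3), Loc-2→Loc-4 = (-200, 527, 296.1).
Normal n = (Loc-2→Loc-3) × (Loc-2→Loc-4) = (-196331.4, 520667.1, -1059297).
So ∂z/∂x = −n_x/n_z = −0.185341222 and ∂z/∂y = −n_y/n_z = 0.491521358.
Intercept c from Loc-2: 1105.7 + 63504.20 − 1976774.55 = −1912164.64.
At (340964, 4021918): z_contact = −63194.68 + 1976858.60 − 1912164.64 = 1499.27 m.
Depth below ground = 1546.6 − 1499.27 = 47.3 m.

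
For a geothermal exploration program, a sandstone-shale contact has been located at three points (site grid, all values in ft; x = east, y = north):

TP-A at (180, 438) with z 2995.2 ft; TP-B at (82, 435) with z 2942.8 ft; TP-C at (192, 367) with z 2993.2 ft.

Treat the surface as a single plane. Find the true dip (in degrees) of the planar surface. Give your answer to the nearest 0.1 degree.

28.5°

Let the plane be z = a·x + b·y + c.
TP-B−TP-A: −98a − 3b = −52.4;  TP-C−TP-A: 12a − 71b = −2.
Solving gives a = 0.53108, b = 0.11793.
Gradient magnitude |∇z| = √(a² + b²) = √(0.28205 + 0.01391) = 0.54402.
True dip = arctan(0.54402) = 28.5°, dipping toward WSW (azimuth ≈ 257°).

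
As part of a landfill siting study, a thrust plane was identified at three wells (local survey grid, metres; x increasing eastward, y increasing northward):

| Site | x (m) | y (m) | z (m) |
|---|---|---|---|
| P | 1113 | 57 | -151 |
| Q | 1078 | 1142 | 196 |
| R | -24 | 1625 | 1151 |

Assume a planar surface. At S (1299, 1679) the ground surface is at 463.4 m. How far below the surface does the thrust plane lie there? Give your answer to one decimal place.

271.3 m

Let the plane be z = a·x + b·y + c.
Q−P: −35a + 1085b = 347;  R−P: −1137a + 1568b = 1302.
Solving gives a = −0.736851, b = 0.296046.
Then c = -151 − a·1113 − b·57 = 652.24.
At (1299, 1679): z_contact = −957.17 + 497.06 + 652.24 = 192.13 m.
Depth below ground = 463.4 − 192.13 = 271.3 m.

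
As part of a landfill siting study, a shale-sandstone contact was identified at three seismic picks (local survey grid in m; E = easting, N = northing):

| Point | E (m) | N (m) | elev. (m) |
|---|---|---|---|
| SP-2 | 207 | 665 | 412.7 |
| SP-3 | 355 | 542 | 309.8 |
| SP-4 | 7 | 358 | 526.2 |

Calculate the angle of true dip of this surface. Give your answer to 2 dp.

33.13°

Let the plane be z = a·E + b·N + c.
SP-3−SP-2: 148a − 123b = −102.9;  SP-4−SP-2: −200a − 307b = 113.5.
Solving gives a = −0.65039, b = 0.05400.
Gradient magnitude |∇z| = √(a² + b²) = √(0.42301 + 0.00292) = 0.65263.
True dip = arctan(0.65263) = 33.13°, dipping toward E (azimuth ≈ 095°).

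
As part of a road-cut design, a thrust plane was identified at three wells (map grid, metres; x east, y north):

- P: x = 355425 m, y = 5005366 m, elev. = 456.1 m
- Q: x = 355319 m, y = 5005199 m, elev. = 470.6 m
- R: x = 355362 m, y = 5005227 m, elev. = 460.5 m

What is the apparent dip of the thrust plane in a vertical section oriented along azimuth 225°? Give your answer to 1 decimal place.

8.0°

Let the plane be z = a·x + b·y + c.
Q−P: −106a − 167b = 14.5;  R−P: −63a − 139b = 4.4.
Solving gives a = −0.30399, b = 0.10612.
Unit vector along 225° is (sin 225°, cos 225°) = (-0.7071, -0.7071).
Slope in that direction = a·(-0.7071) + b·(-0.7071) = 0.13991.
Apparent dip = arctan|0.13991| = 8.0° (true dip is 17.8°, so apparent ≤ true as expected).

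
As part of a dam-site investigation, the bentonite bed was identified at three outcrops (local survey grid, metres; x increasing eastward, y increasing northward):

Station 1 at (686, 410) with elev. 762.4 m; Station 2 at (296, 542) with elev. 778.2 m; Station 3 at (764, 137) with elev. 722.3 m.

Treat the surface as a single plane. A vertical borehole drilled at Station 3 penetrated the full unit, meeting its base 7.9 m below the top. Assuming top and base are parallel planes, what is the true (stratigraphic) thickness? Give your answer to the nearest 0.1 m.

7.8 m

Let the plane be z = a·x + b·y + c.
Station 2−Station 1: −390a + 132b = 15.8;  Station 3−Station 1: 78a − 273b = −40.1.
Solving gives a = 0.01019, b = 0.14980.
|∇z| = √(a²+b²) = 0.15014, so dip δ = arctan(0.15014) = 8.54°.
True thickness = vertical thickness × cos δ = 7.9 × cos 8.54° = 7.8 m.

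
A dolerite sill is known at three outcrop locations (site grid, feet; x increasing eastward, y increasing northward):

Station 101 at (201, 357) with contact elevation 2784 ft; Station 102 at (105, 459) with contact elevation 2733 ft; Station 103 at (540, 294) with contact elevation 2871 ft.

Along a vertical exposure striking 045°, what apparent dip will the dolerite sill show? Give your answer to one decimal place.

Let the plane be z = a·x + b·y + c.
Station 102−Station 101: −96a + 102b = −51;  Station 103−Station 101: 339a − 63b = 87.
Solving gives a = 0.19842, b = −0.31325.
Unit vector along 045° is (sin 45°, cos 45°) = (0.7071, 0.7071).
Slope in that direction = a·(0.7071) + b·(0.7071) = −0.08119.
Apparent dip = arctan|0.08119| = 4.6° (true dip is 20.3°, so apparent ≤ true as expected).

4.6°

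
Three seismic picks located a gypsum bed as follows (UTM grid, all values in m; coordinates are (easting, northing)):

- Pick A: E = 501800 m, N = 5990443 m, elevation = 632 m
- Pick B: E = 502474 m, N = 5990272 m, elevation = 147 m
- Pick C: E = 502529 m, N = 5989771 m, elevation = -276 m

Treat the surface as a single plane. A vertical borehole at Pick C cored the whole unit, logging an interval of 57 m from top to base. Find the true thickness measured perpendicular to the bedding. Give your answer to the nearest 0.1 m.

41.5 m

Let the plane be z = a·E + b·N + c.
Pick B−Pick A: 674a − 171b = −485;  Pick C−Pick A: 729a − 672b = −908.
Solving gives a = −0.51985, b = 0.78724.
|∇z| = √(a²+b²) = 0.94340, so dip δ = arctan(0.94340) = 43.33°.
True thickness = vertical thickness × cos δ = 57 × cos 43.33° = 41.5 m.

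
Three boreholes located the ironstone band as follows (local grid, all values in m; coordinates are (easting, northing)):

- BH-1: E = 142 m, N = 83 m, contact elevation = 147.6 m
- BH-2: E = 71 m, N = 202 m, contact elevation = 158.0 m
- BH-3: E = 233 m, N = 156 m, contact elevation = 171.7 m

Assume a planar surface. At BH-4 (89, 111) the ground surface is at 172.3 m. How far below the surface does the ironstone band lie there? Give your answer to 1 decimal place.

27.0 m

Two edge vectors: BH-1→BH-2 = (-71, 119, 10.4), BH-1→BH-3 = (91, 73, 24.1).
Normal n = (BH-1→BH-2) × (BH-1→BH-3) = (2108.7, 2657.5, -16012).
So ∂z/∂E = −n_x/n_z = 0.13169 and ∂z/∂N = −n_y/n_z = 0.16597.
Intercept c from BH-1: 147.6 − 18.70 − 13.78 = 115.12.
At (89, 111): z_contact = 11.72 + 18.42 + 115.12 = 145.27 m.
Depth below ground = 172.3 − 145.27 = 27.0 m.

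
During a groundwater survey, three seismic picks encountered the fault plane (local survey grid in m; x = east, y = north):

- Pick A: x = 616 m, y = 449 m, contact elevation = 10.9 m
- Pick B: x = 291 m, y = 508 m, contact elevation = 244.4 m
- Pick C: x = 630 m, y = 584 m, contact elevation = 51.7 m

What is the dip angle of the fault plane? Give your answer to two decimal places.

Let the plane be z = a·x + b·y + c.
Pick B−Pick A: −325a + 59b = 233.5;  Pick C−Pick A: 14a + 135b = 40.8.
Solving gives a = −0.65133, b = 0.36977.
Gradient magnitude |∇z| = √(a² + b²) = √(0.42424 + 0.13673) = 0.74898.
True dip = arctan(0.74898) = 36.83°, dipping toward ESE (azimuth ≈ 120°).

36.83°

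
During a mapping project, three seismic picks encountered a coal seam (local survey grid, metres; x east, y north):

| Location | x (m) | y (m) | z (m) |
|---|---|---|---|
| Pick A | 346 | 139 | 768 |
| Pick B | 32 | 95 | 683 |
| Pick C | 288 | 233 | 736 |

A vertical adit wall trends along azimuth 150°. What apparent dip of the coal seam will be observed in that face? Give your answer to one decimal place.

15.9°

Let the plane be z = a·x + b·y + c.
Pick B−Pick A: −314a − 44b = −85;  Pick C−Pick A: −58a + 94b = −32.
Solving gives a = 0.29306, b = −0.15960.
Unit vector along 150° is (sin 150°, cos 150°) = (0.5000, -0.8660).
Slope in that direction = a·(0.5000) + b·(-0.8660) = 0.28475.
Apparent dip = arctan|0.28475| = 15.9° (true dip is 18.5°, so apparent ≤ true as expected).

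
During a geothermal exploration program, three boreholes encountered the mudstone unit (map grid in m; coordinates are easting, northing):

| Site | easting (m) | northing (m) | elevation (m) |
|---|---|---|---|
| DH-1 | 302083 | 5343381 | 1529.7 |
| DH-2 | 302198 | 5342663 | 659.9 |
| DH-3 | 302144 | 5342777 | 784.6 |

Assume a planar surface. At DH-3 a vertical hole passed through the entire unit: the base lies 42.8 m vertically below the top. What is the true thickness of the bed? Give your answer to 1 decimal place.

25.8 m

Two edge vectors: DH-1→DH-2 = (115, -718, -869.8), DH-1→DH-3 = (61, -604, -745.1).
Normal n = (DH-1→DH-2) × (DH-1→DH-3) = (9622.6, 32628.7, -25662).
So ∂z/∂easting = −n_x/n_z = 0.37497 and ∂z/∂northing = −n_y/n_z = 1.27148.
|∇z| = √(a²+b²) = 1.32562, so dip δ = arctan(1.32562) = 52.97°.
True thickness = vertical thickness × cos δ = 42.8 × cos 52.97° = 25.8 m.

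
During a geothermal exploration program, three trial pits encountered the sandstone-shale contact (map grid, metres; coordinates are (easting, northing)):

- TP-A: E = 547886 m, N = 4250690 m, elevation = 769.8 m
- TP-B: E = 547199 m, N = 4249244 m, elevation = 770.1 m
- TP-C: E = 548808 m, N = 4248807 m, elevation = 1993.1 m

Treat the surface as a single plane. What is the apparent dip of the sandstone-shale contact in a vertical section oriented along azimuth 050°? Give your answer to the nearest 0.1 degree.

17.2°

Two edge vectors: TP-A→TP-B = (-687, -1446, 0.3), TP-A→TP-C = (922, -1883, 1223.3).
Normal n = (TP-A→TP-B) × (TP-A→TP-C) = (-1768326.9, 840683.7, 2626833).
So ∂z/∂E = −n_x/n_z = 0.67318 and ∂z/∂N = −n_y/n_z = −0.32004.
Unit vector along 050° is (sin 50°, cos 50°) = (0.7660, 0.6428).
Slope in that direction = a·(0.7660) + b·(0.6428) = 0.30997.
Apparent dip = arctan|0.30997| = 17.2° (true dip is 36.7°, so apparent ≤ true as expected).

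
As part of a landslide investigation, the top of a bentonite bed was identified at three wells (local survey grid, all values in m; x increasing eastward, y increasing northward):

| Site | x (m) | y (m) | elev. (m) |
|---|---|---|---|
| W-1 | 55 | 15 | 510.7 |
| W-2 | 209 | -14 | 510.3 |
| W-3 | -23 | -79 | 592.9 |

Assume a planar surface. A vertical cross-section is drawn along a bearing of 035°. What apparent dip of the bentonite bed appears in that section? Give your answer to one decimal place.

35.0°

Two edge vectors: W-1→W-2 = (154, -29, -0.4), W-1→W-3 = (-78, -94, 82.2).
Normal n = (W-1→W-2) × (W-1→W-3) = (-2421.4, -12627.6, -16738).
So ∂z/∂x = −n_x/n_z = −0.14466 and ∂z/∂y = −n_y/n_z = −0.75443.
Unit vector along 035° is (sin 35°, cos 35°) = (0.5736, 0.8192).
Slope in that direction = a·(0.5736) + b·(0.8192) = −0.70097.
Apparent dip = arctan|0.70097| = 35.0° (true dip is 37.5°, so apparent ≤ true as expected).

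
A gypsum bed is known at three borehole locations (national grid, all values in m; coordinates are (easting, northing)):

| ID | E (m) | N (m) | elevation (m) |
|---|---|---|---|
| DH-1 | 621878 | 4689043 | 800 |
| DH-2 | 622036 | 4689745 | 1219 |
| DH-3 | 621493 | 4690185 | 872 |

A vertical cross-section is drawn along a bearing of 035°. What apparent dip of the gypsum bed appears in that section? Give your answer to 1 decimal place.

Let the plane be z = a·E + b·N + c.
DH-2−DH-1: 158a + 702b = 419;  DH-3−DH-1: −385a + 1142b = 72.
Solving gives a = 0.94952, b = 0.38316.
Unit vector along 035° is (sin 35°, cos 35°) = (0.5736, 0.8192).
Slope in that direction = a·(0.5736) + b·(0.8192) = 0.85849.
Apparent dip = arctan|0.85849| = 40.6° (true dip is 45.7°, so apparent ≤ true as expected).

40.6°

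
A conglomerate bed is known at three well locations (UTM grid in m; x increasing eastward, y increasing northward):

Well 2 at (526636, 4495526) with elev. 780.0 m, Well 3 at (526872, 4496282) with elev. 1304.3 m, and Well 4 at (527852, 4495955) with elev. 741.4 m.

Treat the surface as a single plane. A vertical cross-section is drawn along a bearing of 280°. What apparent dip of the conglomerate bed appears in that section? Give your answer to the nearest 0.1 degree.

Two edge vectors: Well 2→Well 3 = (236, 756, 524.3), Well 2→Well 4 = (1216, 429, -38.6).
Normal n = (Well 2→Well 3) × (Well 2→Well 4) = (-254106.3, 646658.4, -818052).
So ∂z/∂x = −n_x/n_z = −0.31062 and ∂z/∂y = −n_y/n_z = 0.79049.
Unit vector along 280° is (sin 280°, cos 280°) = (-0.9848, 0.1736).
Slope in that direction = a·(-0.9848) + b·(0.1736) = 0.44317.
Apparent dip = arctan|0.44317| = 23.9° (true dip is 40.3°, so apparent ≤ true as expected).

23.9°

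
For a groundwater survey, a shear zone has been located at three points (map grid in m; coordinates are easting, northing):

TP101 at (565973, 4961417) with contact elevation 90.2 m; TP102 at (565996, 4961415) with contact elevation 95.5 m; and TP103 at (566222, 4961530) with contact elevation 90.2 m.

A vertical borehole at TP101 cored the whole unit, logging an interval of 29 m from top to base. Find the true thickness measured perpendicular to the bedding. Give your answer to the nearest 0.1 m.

Two edge vectors: TP101→TP102 = (23, -2, 5.3), TP101→TP103 = (249, 113, 0).
Normal n = (TP101→TP102) × (TP101→TP103) = (-598.9, 1319.7, 3097).
So ∂z/∂easting = −n_x/n_z = 0.19338 and ∂z/∂northing = −n_y/n_z = −0.42612.
|∇z| = √(a²+b²) = 0.46795, so dip δ = arctan(0.46795) = 25.08°.
True thickness = vertical thickness × cos δ = 29 × cos 25.08° = 26.3 m.

26.3 m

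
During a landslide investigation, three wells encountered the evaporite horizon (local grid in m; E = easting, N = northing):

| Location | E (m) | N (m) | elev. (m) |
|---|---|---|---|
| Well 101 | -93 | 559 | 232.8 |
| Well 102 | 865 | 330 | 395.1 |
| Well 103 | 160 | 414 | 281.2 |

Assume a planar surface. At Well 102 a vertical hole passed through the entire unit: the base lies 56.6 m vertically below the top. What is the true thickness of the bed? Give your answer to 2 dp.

Two edge vectors: Well 101→Well 102 = (958, -229, 162.3), Well 101→Well 103 = (253, -145, 48.4).
Normal n = (Well 101→Well 102) × (Well 101→Well 103) = (12449.9, -5305.3, -80973).
So ∂z/∂E = −n_x/n_z = 0.15375 and ∂z/∂N = −n_y/n_z = −0.06552.
|∇z| = √(a²+b²) = 0.16713, so dip δ = arctan(0.16713) = 9.49°.
True thickness = vertical thickness × cos δ = 56.6 × cos 9.49° = 55.83 m.

55.83 m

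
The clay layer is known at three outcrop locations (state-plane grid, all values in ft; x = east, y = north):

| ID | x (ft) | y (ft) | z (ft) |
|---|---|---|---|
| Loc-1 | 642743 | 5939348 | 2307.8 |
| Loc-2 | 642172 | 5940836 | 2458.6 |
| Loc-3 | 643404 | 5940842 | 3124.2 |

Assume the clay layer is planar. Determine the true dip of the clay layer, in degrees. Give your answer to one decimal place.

Let the plane be z = a·x + b·y + c.
Loc-2−Loc-1: −571a + 1488b = 150.8;  Loc-3−Loc-1: 661a + 1494b = 816.4.
Solving gives a = 0.53876, b = 0.30809.
Gradient magnitude |∇z| = √(a² + b²) = √(0.29026 + 0.09492) = 0.62063.
True dip = arctan(0.62063) = 31.8°, dipping toward WSW (azimuth ≈ 240°).

31.8°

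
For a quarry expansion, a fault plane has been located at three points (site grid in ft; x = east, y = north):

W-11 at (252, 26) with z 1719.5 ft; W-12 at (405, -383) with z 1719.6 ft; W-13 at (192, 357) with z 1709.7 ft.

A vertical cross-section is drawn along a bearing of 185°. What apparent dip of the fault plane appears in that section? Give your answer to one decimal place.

Two edge vectors: W-11→W-12 = (153, -409, 0.1), W-11→W-13 = (-60, 331, -9.8).
Normal n = (W-11→W-12) × (W-11→W-13) = (3975.1, 1493.4, 26103).
So ∂z/∂x = −n_x/n_z = −0.15229 and ∂z/∂y = −n_y/n_z = −0.05721.
Unit vector along 185° is (sin 185°, cos 185°) = (-0.0872, -0.9962).
Slope in that direction = a·(-0.0872) + b·(-0.9962) = 0.07027.
Apparent dip = arctan|0.07027| = 4.0° (true dip is 9.2°, so apparent ≤ true as expected).

4.0°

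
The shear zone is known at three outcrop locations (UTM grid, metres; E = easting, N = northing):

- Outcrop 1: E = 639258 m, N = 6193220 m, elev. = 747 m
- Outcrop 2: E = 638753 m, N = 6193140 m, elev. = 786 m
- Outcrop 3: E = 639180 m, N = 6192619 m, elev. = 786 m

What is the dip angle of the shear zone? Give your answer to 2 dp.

Two edge vectors: Outcrop 1→Outcrop 2 = (-505, -80, 39), Outcrop 1→Outcrop 3 = (-78, -601, 39).
Normal n = (Outcrop 1→Outcrop 2) × (Outcrop 1→Outcrop 3) = (20319, 16653, 297265).
So ∂z/∂E = −n_x/n_z = −0.06835 and ∂z/∂N = −n_y/n_z = −0.05602.
Gradient magnitude |∇z| = √(a² + b²) = √(0.00467 + 0.00314) = 0.08838.
True dip = arctan(0.08838) = 5.05°, dipping toward NE (azimuth ≈ 051°).

5.05°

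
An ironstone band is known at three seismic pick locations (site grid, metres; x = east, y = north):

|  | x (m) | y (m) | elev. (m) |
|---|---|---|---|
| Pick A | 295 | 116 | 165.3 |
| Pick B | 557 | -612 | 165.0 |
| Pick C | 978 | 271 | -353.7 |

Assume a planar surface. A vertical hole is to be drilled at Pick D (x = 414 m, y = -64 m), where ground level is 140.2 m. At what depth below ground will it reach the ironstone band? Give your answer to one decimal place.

13.1 m

Let the plane be z = a·x + b·y + c.
Pick B−Pick A: 262a − 728b = −0.3;  Pick C−Pick A: 683a + 155b = −519.
Solving gives a = −0.70259, b = −0.25244.
Then c = 165.3 − a·295 − b·116 = 401.85.
At (414, -64): z_contact = −290.87 + 16.16 + 401.85 = 127.13 m.
Depth below ground = 140.2 − 127.13 = 13.1 m.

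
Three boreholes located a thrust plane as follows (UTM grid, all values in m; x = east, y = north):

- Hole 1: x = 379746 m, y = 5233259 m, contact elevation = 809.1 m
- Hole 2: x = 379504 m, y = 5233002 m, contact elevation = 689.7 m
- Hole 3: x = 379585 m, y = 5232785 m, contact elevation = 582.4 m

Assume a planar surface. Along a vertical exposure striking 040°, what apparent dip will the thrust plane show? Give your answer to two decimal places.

19.68°

Let the plane be z = a·x + b·y + c.
Hole 2−Hole 1: −242a − 257b = −119.4;  Hole 3−Hole 1: −161a − 474b = −226.7.
Solving gives a = −0.02272, b = 0.48599.
Unit vector along 040° is (sin 40°, cos 40°) = (0.6428, 0.7660).
Slope in that direction = a·(0.6428) + b·(0.7660) = 0.35768.
Apparent dip = arctan|0.35768| = 19.68° (true dip is 25.9°, so apparent ≤ true as expected).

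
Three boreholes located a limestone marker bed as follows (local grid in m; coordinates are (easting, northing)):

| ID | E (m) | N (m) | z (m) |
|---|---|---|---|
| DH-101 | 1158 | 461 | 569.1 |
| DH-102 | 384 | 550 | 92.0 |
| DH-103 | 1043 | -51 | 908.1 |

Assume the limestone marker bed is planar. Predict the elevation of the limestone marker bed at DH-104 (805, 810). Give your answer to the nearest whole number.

111 m

Two edge vectors: DH-101→DH-102 = (-774, 89, -477.1), DH-101→DH-103 = (-115, -512, 339).
Normal n = (DH-101→DH-102) × (DH-101→DH-103) = (-214104.2, 317252.5, 406523).
So ∂z/∂E = −n_x/n_z = 0.52667 and ∂z/∂N = −n_y/n_z = −0.78040.
Intercept c from DH-101: 569.1 − 609.89 + 359.77 = 318.98.
At (805, 810): z = 424.0 − 632.1 + 318.98 = 110.8 m.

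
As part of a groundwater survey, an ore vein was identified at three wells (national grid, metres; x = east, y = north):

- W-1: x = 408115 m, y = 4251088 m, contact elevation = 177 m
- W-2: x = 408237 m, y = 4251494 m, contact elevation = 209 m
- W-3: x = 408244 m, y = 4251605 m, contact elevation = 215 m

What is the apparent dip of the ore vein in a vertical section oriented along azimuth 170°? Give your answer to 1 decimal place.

Two edge vectors: W-1→W-2 = (122, 406, 32), W-1→W-3 = (129, 517, 38).
Normal n = (W-1→W-2) × (W-1→W-3) = (-1116, -508, 10700).
So ∂z/∂x = −n_x/n_z = 0.10430 and ∂z/∂y = −n_y/n_z = 0.04748.
Unit vector along 170° is (sin 170°, cos 170°) = (0.1736, -0.9848).
Slope in that direction = a·(0.1736) + b·(-0.9848) = −0.02864.
Apparent dip = arctan|0.02864| = 1.6° (true dip is 6.5°, so apparent ≤ true as expected).

1.6°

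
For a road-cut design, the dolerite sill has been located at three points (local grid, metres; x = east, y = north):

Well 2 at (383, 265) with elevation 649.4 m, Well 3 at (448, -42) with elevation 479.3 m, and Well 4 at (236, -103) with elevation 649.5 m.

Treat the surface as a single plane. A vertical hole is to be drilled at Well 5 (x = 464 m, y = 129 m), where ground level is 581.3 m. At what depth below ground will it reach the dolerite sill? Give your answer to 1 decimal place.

Two edge vectors: Well 2→Well 3 = (65, -307, -170.1), Well 2→Well 4 = (-147, -368, 0.1).
Normal n = (Well 2→Well 3) × (Well 2→Well 4) = (-62627.5, 24998.2, -69049).
So ∂z/∂x = −n_x/n_z = −0.90700 and ∂z/∂y = −n_y/n_z = 0.36204.
Intercept c from Well 2: 649.4 + 347.38 − 95.94 = 900.84.
At (464, 129): z_contact = −420.85 + 46.70 + 900.84 = 526.70 m.
Depth below ground = 581.3 − 526.70 = 54.6 m.

54.6 m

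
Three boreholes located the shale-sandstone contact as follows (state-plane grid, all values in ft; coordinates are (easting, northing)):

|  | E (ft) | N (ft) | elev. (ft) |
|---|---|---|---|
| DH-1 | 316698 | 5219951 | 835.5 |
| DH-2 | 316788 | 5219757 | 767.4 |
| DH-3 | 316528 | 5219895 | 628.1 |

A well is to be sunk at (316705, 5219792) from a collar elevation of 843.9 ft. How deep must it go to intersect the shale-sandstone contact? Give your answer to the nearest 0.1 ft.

Two edge vectors: DH-1→DH-2 = (90, -194, -68.1), DH-1→DH-3 = (-170, -56, -207.4).
Normal n = (DH-1→DH-2) × (DH-1→DH-3) = (36422, 30243, -38020).
So ∂z/∂E = −n_x/n_z = 0.957969490 and ∂z/∂N = −n_y/n_z = 0.795449763.
Intercept c from DH-1: 835.5 − 303387.02 − 4152208.79 = −4454760.31.
At (316705, 5219792): z_contact = 303393.73 + 4152082.31 − 4454760.31 = 715.73 ft.
Depth below ground = 843.9 − 715.73 = 128.2 ft.

128.2 ft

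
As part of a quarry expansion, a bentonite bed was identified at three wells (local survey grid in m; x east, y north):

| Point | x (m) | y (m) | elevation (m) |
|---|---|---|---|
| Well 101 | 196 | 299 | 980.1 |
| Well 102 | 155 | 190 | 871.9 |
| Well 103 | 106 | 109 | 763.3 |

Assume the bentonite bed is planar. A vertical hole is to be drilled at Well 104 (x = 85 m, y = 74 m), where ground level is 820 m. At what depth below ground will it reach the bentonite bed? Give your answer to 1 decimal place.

103.4 m

Two edge vectors: Well 101→Well 102 = (-41, -109, -108.2), Well 101→Well 103 = (-90, -190, -216.8).
Normal n = (Well 101→Well 102) × (Well 101→Well 103) = (3073.2, 849.2, -2020).
So ∂z/∂x = −n_x/n_z = 1.52139 and ∂z/∂y = −n_y/n_z = 0.42040.
Intercept c from Well 101: 980.1 − 298.19 − 125.70 = 556.21.
At (85, 74): z_contact = 129.32 + 31.11 + 556.21 = 716.64 m.
Depth below ground = 820 − 716.64 = 103.4 m.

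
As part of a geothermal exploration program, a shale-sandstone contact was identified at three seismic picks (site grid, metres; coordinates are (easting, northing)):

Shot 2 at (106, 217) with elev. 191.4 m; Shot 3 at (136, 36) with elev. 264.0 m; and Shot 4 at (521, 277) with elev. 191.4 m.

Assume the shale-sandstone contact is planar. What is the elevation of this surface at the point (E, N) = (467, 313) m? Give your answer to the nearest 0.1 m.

174.2 m

Let the plane be z = a·E + b·N + c.
Shot 3−Shot 2: 30a − 181b = 72.6;  Shot 4−Shot 2: 415a + 60b = 0.
Solving gives a = 0.05663, b = −0.39172.
Then c = 191.4 − a·106 − b·217 = 270.40.
At (467, 313): z = 26.4 − 122.6 + 270.40 = 174.2 m.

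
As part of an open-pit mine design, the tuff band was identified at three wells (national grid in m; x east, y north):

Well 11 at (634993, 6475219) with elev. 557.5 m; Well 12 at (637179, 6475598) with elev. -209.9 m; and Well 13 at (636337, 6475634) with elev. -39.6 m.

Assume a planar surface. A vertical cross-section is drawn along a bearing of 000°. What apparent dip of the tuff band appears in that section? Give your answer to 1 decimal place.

Let the plane be z = a·x + b·y + c.
Well 12−Well 11: 2186a + 379b = −767.4;  Well 13−Well 11: 1344a + 415b = −597.1.
Solving gives a = −0.23169, b = −0.68845.
Unit vector along 000° is (sin 0°, cos 0°) = (0.0000, 1.0000).
Slope in that direction = a·(0.0000) + b·(1.0000) = −0.68845.
Apparent dip = arctan|0.68845| = 34.5° (true dip is 36.0°, so apparent ≤ true as expected).

34.5°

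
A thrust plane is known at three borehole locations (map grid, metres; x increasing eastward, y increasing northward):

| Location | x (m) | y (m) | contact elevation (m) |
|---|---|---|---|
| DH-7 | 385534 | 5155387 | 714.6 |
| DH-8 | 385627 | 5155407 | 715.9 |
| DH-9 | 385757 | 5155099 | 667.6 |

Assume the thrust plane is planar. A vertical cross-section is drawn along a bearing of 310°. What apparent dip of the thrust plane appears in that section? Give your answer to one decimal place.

Let the plane be z = a·x + b·y + c.
DH-8−DH-7: 93a + 20b = 1.3;  DH-9−DH-7: 223a − 288b = −47.
Solving gives a = −0.01810, b = 0.14918.
Unit vector along 310° is (sin 310°, cos 310°) = (-0.7660, 0.6428).
Slope in that direction = a·(-0.7660) + b·(0.6428) = 0.10976.
Apparent dip = arctan|0.10976| = 6.3° (true dip is 8.5°, so apparent ≤ true as expected).

6.3°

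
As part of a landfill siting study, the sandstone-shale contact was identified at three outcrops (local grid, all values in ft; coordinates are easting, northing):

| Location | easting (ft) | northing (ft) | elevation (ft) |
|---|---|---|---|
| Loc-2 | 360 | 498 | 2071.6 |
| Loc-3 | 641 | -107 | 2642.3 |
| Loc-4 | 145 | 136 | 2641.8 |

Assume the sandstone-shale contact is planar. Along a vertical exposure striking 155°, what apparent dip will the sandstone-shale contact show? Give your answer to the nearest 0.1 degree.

40.5°

Let the plane be z = a·easting + b·northing + c.
Loc-3−Loc-2: 281a − 605b = 570.7;  Loc-4−Loc-2: −215a − 362b = 570.2.
Solving gives a = −0.59698, b = −1.22058.
Unit vector along 155° is (sin 155°, cos 155°) = (0.4226, -0.9063).
Slope in that direction = a·(0.4226) + b·(-0.9063) = 0.85393.
Apparent dip = arctan|0.85393| = 40.5° (true dip is 53.6°, so apparent ≤ true as expected).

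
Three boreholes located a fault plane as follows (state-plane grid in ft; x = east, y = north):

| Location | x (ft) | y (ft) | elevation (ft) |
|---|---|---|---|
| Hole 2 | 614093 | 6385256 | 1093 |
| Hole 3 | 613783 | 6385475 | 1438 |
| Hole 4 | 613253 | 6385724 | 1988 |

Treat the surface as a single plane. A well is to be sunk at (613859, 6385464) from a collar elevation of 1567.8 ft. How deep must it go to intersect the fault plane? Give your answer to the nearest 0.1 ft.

200.8 ft

Two edge vectors: Hole 2→Hole 3 = (-310, 219, 345), Hole 2→Hole 4 = (-840, 468, 895).
Normal n = (Hole 2→Hole 3) × (Hole 2→Hole 4) = (34545, -12350, 38880).
So ∂z/∂x = −n_x/n_z = −0.888503086 and ∂z/∂y = −n_y/n_z = 0.317644033.
Intercept c from Hole 2: 1093 + 545623.53 − 2028238.47 = −1481521.94.
At (613859, 6385464): z_contact = −545415.62 + 2028304.54 − 1481521.94 = 1366.98 ft.
Depth below ground = 1567.8 − 1366.98 = 200.8 ft.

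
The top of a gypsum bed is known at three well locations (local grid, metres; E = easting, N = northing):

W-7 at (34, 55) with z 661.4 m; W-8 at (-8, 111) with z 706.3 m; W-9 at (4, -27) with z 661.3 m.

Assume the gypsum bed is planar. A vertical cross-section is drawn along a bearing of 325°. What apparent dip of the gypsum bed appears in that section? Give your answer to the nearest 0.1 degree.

Let the plane be z = a·E + b·N + c.
W-8−W-7: −42a + 56b = 44.9;  W-9−W-7: −30a − 82b = −0.1.
Solving gives a = −0.71745, b = 0.26370.
Unit vector along 325° is (sin 325°, cos 325°) = (-0.5736, 0.8192).
Slope in that direction = a·(-0.5736) + b·(0.8192) = 0.62752.
Apparent dip = arctan|0.62752| = 32.1° (true dip is 37.4°, so apparent ≤ true as expected).

32.1°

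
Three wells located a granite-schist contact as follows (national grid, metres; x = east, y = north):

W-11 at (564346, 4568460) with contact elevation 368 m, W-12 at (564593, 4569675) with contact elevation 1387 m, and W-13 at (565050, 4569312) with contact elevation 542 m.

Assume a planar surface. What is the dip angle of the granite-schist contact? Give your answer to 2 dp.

55.59°

Two edge vectors: W-11→W-12 = (247, 1215, 1019), W-11→W-13 = (704, 852, 174).
Normal n = (W-11→W-12) × (W-11→W-13) = (-656778, 674398, -644916).
So ∂z/∂x = −n_x/n_z = −1.01839 and ∂z/∂y = −n_y/n_z = 1.04571.
Gradient magnitude |∇z| = √(a² + b²) = √(1.03712 + 1.09352) = 1.45967.
True dip = arctan(1.45967) = 55.59°, dipping toward SE (azimuth ≈ 136°).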